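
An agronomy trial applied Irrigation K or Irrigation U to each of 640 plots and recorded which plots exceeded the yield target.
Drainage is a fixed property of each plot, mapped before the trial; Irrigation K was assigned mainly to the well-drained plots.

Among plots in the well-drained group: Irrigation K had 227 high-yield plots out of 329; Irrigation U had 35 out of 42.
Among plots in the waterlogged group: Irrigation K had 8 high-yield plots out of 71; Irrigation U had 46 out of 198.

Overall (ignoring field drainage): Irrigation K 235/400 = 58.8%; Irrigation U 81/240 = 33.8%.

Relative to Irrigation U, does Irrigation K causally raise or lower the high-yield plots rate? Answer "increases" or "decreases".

decreases

The field drainage-specific comparison favours Irrigation U throughout, but the pooled figures favour Irrigation K. The question is whether to condition on field drainage.
The imbalance in field drainage arose from how plots were allocated, not from anything the irrigation did; and field drainage independently affects the outcome. The pooled gap is confounded — condition on field drainage.
Within each level — well-drained: 69.0% vs 83.3%; waterlogged: 11.3% vs 23.2% — Irrigation U is higher every time.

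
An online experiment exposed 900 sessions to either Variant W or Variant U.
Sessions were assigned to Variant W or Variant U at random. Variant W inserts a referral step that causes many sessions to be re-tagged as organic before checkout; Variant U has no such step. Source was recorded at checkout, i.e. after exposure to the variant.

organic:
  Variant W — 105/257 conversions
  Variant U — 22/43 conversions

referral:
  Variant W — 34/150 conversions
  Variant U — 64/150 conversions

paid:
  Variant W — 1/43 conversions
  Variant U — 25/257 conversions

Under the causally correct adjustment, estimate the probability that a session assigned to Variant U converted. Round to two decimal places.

Traffic source lies on the pathway variant → traffic source → outcome, so adjusting for it blocks the indirect effect. For the total causal effect of variant, use the unadjusted pooled rates.
So P(outcome | do(Variant U)) is just the pooled rate for Variant U: 111/450 = 0.247.

0.25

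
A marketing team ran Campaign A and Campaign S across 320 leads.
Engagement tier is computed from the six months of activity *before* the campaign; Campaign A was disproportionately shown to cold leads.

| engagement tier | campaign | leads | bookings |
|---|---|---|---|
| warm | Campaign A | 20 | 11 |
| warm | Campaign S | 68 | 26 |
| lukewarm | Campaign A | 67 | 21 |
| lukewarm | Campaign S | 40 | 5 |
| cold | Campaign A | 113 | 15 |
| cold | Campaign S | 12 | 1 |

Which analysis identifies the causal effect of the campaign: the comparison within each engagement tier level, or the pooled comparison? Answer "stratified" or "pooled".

stratified

Within every engagement tier level Campaign A has the higher rate, yet pooled Campaign S does — Simpson's reversal.
Engagement tier is set before the campaign has any effect — it is not caused by the campaign — and it independently drives the outcome. That makes it a confounder, so the causal comparison is within engagement tier levels.
Within each level — warm: 55.0% vs 38.2%; lukewarm: 31.3% vs 12.5%; cold: 13.3% vs 8.3% — Campaign A is higher every time.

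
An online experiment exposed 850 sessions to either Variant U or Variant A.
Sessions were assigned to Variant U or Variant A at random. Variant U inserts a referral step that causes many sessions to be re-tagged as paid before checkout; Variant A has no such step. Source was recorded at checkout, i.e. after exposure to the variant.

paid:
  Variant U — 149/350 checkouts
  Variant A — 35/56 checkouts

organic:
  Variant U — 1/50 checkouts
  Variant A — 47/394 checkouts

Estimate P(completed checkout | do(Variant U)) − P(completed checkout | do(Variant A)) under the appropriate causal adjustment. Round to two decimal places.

+0.19

Traffic source is recorded after the variant and is itself shifted by it — it sits on the causal path from variant to outcome. Conditioning on a mediator would strip out part of the effect we want; the pooled comparison gives the total causal effect.
The causal difference is the pooled difference: 0.375 − 0.182 = +0.193.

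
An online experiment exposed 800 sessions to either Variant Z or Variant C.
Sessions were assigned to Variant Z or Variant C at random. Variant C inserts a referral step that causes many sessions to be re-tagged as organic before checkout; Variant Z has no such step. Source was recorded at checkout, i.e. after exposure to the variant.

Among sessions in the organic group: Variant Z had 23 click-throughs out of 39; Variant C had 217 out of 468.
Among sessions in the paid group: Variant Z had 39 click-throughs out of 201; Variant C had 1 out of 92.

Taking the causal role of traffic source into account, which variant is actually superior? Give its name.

Variant Z is higher inside every traffic source stratum but Variant C is higher in aggregate. Whether to stratify depends on how traffic source relates to the variant.
Because the variant influences traffic source, traffic source is a post-treatment mediator, not a confounder. Stratifying on it would bias the estimate; the causal effect is the crude pooled difference.
Pooled: Variant Z 25.8% vs Variant C 38.9%; Variant C is higher overall.

Variant C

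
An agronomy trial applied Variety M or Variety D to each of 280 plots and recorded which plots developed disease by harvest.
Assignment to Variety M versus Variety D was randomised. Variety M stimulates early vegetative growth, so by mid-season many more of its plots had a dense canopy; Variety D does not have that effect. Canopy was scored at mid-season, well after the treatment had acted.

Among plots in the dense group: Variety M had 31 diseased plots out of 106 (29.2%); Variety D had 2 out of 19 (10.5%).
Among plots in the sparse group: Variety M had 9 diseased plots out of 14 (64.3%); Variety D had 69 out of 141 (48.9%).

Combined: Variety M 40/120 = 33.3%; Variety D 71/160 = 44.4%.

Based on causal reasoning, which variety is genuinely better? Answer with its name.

The stratified and pooled comparisons disagree (Variety D wins within each mid-season canopy; Variety M wins overall), so the answer turns on the causal role of mid-season canopy.
Mid-season canopy lies on the pathway variety → mid-season canopy → outcome, so adjusting for it blocks the indirect effect. For the total causal effect of variety, use the unadjusted pooled rates.
Pooled: Variety M 33.3% vs Variety D 44.4%; Variety M is lower overall.

Variety M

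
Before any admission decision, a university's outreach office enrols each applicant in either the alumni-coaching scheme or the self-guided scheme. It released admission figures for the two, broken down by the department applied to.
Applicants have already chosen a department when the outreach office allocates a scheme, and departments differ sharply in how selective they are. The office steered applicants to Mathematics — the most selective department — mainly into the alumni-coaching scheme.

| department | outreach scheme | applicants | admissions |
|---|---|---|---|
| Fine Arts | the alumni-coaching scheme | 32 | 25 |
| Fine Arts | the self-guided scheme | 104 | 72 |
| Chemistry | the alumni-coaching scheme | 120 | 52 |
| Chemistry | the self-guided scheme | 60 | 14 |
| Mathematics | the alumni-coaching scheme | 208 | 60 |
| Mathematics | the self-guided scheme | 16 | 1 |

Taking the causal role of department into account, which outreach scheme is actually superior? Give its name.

the alumni-coaching scheme is higher inside every department stratum but the self-guided scheme is higher in aggregate. Whether to stratify depends on how department relates to the outreach scheme.
Here department is a common cause — it drives both which outreach scheme a case falls under and the outcome. The crude comparison mixes populations; the stratum-specific rates are the causally relevant ones.
Within each level — Fine Arts: 78.1% vs 69.2%; Chemistry: 43.3% vs 23.3%; Mathematics: 28.8% vs 6.2% — the alumni-coaching scheme is higher every time.

the alumni-coaching scheme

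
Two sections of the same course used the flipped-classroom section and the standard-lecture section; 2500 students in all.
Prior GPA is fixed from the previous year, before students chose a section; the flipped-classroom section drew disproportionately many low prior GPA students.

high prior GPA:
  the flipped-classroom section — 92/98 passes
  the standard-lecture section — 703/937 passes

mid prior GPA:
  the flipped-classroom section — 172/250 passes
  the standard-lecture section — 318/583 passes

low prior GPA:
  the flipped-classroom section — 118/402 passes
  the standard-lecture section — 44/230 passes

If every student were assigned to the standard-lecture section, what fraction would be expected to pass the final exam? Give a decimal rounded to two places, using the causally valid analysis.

Within every prior GPA band level the flipped-classroom section has the higher rate, yet pooled the standard-lecture section does — Simpson's reversal.
Prior GPA band differs across teaching methods for reasons unrelated to any effect of the teaching method itself, and it separately predicts the outcome — a classic confounder. We must compare within prior GPA band levels.
Standardising the standard-lecture section to the population prior GPA band mix: 0.414·703/937 + 0.333·318/583 + 0.253·44/230 = 0.541.

0.54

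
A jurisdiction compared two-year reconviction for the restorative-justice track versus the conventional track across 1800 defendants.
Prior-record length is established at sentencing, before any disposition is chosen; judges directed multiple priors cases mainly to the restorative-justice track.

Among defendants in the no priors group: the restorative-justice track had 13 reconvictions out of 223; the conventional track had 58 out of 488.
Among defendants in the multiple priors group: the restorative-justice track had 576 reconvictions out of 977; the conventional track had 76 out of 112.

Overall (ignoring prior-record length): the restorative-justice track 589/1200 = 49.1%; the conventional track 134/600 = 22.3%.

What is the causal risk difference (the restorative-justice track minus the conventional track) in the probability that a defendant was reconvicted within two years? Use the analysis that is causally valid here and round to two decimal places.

Prior-record length differs across dispositions for reasons unrelated to any effect of the disposition itself, and it separately predicts the outcome — a classic confounder. We must compare within prior-record length levels.
Adjusting over the population distribution of prior-record length: 0.395·(0.058−0.119) + 0.605·(0.590−0.679) = -0.078.

-0.08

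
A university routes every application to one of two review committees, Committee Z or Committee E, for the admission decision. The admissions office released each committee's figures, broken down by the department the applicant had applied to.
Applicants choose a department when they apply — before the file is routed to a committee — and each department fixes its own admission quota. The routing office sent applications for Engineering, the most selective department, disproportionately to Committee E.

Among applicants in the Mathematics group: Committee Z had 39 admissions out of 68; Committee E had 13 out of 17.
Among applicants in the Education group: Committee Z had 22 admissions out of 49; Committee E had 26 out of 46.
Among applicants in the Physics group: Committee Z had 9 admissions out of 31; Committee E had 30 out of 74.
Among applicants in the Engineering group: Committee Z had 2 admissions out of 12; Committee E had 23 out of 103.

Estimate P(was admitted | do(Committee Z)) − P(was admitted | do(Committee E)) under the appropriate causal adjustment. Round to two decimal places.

-0.11

Committee E is higher inside every department stratum but Committee Z is higher in aggregate. Whether to stratify depends on how department relates to the review committee.
Department is set before the review committee has any effect — it is not caused by the review committee — and it independently drives the outcome. That makes it a confounder, so the causal comparison is within department levels.
Adjusting over the population distribution of department: 0.212·(0.574−0.765) + 0.237·(0.449−0.565) + 0.263·(0.290−0.405) + 0.287·(0.167−0.223) = -0.115.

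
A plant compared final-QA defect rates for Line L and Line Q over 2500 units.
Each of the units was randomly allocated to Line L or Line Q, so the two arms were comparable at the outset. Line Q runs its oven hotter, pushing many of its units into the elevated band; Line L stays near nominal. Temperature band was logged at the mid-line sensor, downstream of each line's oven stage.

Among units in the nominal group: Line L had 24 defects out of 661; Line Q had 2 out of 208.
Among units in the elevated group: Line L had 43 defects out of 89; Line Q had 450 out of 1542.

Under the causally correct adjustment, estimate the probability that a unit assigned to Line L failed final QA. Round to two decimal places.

In-process temperature band is downstream of the line. One should not condition on a consequence of treatment, so the overall rates are the right comparison.
So P(outcome | do(Line L)) is just the pooled rate for Line L: 67/750 = 0.089.

0.09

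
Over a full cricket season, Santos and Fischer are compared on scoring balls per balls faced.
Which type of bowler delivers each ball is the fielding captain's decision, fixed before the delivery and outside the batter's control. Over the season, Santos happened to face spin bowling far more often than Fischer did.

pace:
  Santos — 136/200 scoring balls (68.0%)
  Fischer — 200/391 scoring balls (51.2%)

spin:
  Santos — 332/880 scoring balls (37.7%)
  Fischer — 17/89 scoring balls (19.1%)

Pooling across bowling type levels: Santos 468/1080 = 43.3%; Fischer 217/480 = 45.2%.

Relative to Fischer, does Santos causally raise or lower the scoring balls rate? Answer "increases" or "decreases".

Nothing the player does changes bowling type; the imbalance is an allocation artefact. With bowling type also predicting the outcome, the pooled figure is confounded, and the within-stratum comparison is the causal one.
Within each level — pace: 68.0% vs 51.2%; spin: 37.7% vs 19.1% — Santos is higher every time.

increases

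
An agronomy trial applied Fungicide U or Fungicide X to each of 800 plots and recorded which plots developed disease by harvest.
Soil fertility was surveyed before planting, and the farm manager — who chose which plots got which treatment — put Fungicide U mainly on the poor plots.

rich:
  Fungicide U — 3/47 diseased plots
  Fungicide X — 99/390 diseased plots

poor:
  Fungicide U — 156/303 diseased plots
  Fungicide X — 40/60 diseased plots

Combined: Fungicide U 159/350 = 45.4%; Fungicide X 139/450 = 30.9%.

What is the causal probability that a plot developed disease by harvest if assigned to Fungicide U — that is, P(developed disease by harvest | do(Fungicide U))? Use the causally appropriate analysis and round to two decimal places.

0.27

The soil fertility-specific comparison favours Fungicide U throughout, but the pooled figures favour Fungicide X. The question is whether to condition on soil fertility.
Since soil fertility is a pre-existing factor (not a product of the fungicide) and it affects the outcome on its own, it is a confounder. The stratified rates, not the pooled rate, identify the causal effect.
Standardising Fungicide U to the population soil fertility mix: 0.546·3/47 + 0.454·156/303 = 0.268.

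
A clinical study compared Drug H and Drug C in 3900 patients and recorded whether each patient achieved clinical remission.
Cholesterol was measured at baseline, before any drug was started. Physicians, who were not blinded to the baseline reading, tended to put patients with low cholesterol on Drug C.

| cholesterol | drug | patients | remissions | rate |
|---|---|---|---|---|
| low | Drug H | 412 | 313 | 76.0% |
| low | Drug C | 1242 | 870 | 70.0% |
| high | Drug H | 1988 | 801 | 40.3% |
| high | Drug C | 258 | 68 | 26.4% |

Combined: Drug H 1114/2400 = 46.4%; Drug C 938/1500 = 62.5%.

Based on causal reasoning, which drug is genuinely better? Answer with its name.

Drug H

The cholesterol-specific comparison favours Drug H throughout, but the pooled figures favour Drug C. The question is whether to condition on cholesterol.
Since cholesterol is a pre-existing factor (not a product of the drug) and it affects the outcome on its own, it is a confounder. The stratified rates, not the pooled rate, identify the causal effect.
Within each level — low: 76.0% vs 70.0%; high: 40.3% vs 26.4% — Drug H is higher every time.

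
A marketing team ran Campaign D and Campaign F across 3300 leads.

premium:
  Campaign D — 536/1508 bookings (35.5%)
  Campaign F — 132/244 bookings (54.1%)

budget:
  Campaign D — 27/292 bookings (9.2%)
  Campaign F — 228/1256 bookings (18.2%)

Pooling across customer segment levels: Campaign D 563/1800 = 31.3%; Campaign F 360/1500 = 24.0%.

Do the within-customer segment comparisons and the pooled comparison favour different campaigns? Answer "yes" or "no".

Within each customer segment level (premium 35.5% vs 54.1%; budget 9.2% vs 18.2%), Campaign F has the higher rate every time. Pooled: 31.3% vs 24.0% — Campaign D has the higher rate overall. The two comparisons disagree.

yes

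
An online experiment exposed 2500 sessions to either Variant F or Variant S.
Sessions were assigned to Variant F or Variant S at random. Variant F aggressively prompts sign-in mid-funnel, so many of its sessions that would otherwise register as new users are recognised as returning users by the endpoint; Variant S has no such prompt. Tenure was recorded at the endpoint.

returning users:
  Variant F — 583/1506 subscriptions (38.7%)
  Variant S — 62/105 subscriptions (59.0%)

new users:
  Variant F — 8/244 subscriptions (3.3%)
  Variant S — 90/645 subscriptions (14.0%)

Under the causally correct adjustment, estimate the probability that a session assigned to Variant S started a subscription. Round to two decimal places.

0.20

Variant S is higher inside every user tenure stratum but Variant F is higher in aggregate. Whether to stratify depends on how user tenure relates to the variant.
User tenure lies on the pathway variant → user tenure → outcome, so adjusting for it blocks the indirect effect. For the total causal effect of variant, use the unadjusted pooled rates.
So P(outcome | do(Variant S)) is just the pooled rate for Variant S: 152/750 = 0.203.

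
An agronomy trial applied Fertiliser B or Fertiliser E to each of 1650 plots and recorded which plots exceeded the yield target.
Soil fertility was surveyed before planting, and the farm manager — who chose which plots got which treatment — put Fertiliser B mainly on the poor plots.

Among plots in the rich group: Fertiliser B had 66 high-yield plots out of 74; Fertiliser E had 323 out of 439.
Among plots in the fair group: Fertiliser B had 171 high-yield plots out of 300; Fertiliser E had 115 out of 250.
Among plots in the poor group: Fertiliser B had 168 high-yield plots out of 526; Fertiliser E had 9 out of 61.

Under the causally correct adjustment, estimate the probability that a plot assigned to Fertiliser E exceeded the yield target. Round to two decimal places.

0.43

Soil fertility differs across fertilisers for reasons unrelated to any effect of the fertiliser itself, and it separately predicts the outcome — a classic confounder. We must compare within soil fertility levels.
Standardising Fertiliser E to the population soil fertility mix: 0.311·323/439 + 0.333·115/250 + 0.356·9/61 = 0.435.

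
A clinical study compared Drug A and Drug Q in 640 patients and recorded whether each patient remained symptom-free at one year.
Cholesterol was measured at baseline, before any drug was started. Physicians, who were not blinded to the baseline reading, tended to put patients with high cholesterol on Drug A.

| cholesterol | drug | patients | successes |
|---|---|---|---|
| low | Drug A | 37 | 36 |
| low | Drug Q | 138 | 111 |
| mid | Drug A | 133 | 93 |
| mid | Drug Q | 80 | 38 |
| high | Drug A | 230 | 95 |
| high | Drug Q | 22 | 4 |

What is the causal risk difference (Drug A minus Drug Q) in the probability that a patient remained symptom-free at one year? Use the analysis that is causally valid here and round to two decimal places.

+0.21

The stratified and pooled comparisons disagree (Drug A wins within each cholesterol; Drug Q wins overall), so the answer turns on the causal role of cholesterol.
The imbalance in cholesterol arose from how patients were allocated, not from anything the drug did; and cholesterol independently affects the outcome. The pooled gap is confounded — condition on cholesterol.
Adjusting over the population distribution of cholesterol: 0.273·(0.973−0.804) + 0.333·(0.699−0.475) + 0.394·(0.413−0.182) = +0.212.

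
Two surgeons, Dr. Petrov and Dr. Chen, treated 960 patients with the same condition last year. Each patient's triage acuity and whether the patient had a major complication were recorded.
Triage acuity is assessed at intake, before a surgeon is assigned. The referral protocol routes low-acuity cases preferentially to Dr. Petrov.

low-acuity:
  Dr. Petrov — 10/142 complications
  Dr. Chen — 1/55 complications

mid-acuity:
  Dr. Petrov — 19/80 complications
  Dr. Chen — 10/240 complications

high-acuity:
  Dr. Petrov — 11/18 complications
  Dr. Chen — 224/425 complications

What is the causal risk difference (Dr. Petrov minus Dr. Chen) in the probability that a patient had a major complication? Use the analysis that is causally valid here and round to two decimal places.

+0.11

The triage acuity-specific comparison favours Dr. Chen throughout, but the pooled figures favour Dr. Petrov. The question is whether to condition on triage acuity.
Since triage acuity is a pre-existing factor (not a product of the surgeon) and it affects the outcome on its own, it is a confounder. The stratified rates, not the pooled rate, identify the causal effect.
Adjusting over the population distribution of triage acuity: 0.205·(0.070−0.018) + 0.333·(0.237−0.042) + 0.461·(0.611−0.527) = +0.115.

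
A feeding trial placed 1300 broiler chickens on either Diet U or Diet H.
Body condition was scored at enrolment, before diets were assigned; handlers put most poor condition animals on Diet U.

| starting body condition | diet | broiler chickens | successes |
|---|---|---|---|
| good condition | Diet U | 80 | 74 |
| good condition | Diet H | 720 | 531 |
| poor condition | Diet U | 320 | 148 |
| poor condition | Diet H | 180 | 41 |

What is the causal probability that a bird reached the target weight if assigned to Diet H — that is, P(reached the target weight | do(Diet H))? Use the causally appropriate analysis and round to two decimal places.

Here starting body condition is a common cause — it drives both which diet a case falls under and the outcome. The crude comparison mixes populations; the stratum-specific rates are the causally relevant ones.
Standardising Diet H to the population starting body condition mix: 0.615·531/720 + 0.385·41/180 = 0.541.

0.54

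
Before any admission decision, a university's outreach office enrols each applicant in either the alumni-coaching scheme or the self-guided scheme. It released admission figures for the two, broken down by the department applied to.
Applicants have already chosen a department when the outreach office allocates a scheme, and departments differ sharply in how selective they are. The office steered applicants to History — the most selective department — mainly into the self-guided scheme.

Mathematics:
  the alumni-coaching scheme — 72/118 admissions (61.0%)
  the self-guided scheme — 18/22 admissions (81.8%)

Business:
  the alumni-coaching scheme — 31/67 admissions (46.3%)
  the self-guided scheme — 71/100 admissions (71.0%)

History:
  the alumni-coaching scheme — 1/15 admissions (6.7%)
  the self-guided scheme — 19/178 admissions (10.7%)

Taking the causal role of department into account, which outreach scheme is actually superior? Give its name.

the self-guided scheme

the self-guided scheme is higher inside every department stratum but the alumni-coaching scheme is higher in aggregate. Whether to stratify depends on how department relates to the outreach scheme.
Nothing the outreach scheme does changes department; the imbalance is an allocation artefact. With department also predicting the outcome, the pooled figure is confounded, and the within-stratum comparison is the causal one.
Within each level — Mathematics: 61.0% vs 81.8%; Business: 46.3% vs 71.0%; History: 6.7% vs 10.7% — the self-guided scheme is higher every time.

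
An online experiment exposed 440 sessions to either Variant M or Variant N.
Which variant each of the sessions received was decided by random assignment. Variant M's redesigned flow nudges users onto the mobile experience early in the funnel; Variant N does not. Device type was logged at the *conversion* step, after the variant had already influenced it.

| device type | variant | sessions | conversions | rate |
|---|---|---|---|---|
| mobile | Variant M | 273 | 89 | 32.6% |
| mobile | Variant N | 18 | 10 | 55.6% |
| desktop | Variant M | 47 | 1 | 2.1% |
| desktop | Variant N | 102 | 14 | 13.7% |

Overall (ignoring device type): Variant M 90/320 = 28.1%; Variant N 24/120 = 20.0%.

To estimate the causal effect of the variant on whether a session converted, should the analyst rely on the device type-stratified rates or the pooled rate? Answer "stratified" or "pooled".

Device type is recorded after the variant and is itself shifted by it — it sits on the causal path from variant to outcome. Conditioning on a mediator would strip out part of the effect we want; the pooled comparison gives the total causal effect.
Pooled: Variant M 28.1% vs Variant N 20.0%; Variant M is higher overall.

pooled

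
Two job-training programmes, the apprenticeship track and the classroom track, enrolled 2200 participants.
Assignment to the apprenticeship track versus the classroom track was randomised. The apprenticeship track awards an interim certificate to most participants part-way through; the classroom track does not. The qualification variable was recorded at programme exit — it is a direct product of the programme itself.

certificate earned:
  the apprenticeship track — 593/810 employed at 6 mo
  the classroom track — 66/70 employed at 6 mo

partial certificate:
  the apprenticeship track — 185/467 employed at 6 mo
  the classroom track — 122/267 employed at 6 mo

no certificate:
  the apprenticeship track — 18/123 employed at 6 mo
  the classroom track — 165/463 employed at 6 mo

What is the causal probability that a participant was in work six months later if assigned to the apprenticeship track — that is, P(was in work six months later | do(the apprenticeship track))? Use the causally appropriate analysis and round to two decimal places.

0.57

The stratified and pooled comparisons disagree (the classroom track wins within each qualification attained during the programme; the apprenticeship track wins overall), so the answer turns on the causal role of qualification attained during the programme.
Qualification attained during the programme is downstream of the programme. One should not condition on a consequence of treatment, so the overall rates are the right comparison.
So P(outcome | do(the apprenticeship track)) is just the pooled rate for the apprenticeship track: 796/1400 = 0.569.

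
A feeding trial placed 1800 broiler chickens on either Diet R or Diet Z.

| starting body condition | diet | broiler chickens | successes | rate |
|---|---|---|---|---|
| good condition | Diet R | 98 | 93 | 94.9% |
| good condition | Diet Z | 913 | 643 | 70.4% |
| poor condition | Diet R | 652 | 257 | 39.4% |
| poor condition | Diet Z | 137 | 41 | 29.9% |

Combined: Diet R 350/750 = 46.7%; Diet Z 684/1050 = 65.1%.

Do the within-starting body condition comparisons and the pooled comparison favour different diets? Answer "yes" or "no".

Within each starting body condition level (good condition 94.9% vs 70.4%; poor condition 39.4% vs 29.9%), Diet R has the higher rate every time. Pooled: 46.7% vs 65.1% — Diet Z has the higher rate overall. The two comparisons disagree.

yes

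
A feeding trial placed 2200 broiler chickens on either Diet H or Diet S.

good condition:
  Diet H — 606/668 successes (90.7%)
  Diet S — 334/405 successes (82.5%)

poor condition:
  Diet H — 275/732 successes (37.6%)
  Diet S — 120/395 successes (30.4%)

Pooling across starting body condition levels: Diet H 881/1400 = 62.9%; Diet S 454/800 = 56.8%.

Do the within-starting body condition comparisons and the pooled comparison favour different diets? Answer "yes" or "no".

no

Within each starting body condition level (good condition 90.7% vs 82.5%; poor condition 37.6% vs 30.4%), Diet H has the higher rate every time. Pooled: 62.9% vs 56.8% — Diet H has the higher rate overall. They agree.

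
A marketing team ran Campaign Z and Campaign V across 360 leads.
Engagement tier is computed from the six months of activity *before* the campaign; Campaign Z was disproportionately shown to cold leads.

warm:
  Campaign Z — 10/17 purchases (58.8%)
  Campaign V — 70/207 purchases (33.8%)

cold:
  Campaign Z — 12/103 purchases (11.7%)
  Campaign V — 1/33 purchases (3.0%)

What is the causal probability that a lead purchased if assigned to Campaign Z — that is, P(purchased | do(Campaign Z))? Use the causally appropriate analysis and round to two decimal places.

0.41

Engagement tier satisfies the back-door criterion: it is not a descendant of the campaign, and it blocks the spurious path from campaign to outcome. Adjusting for it (i.e., using the within-engagement tier rates) gives the causal effect.
Standardising Campaign Z to the population engagement tier mix: 0.622·10/17 + 0.378·12/103 = 0.410.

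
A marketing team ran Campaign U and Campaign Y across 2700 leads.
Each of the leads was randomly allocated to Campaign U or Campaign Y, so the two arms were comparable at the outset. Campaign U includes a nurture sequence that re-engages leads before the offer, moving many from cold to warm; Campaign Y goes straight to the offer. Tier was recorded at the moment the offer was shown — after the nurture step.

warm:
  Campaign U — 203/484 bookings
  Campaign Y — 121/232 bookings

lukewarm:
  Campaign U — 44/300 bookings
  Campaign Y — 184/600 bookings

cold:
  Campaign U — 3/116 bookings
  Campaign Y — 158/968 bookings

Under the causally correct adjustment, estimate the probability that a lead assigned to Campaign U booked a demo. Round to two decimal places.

Engagement tier is recorded after the campaign and is itself shifted by it — it sits on the causal path from campaign to outcome. Conditioning on a mediator would strip out part of the effect we want; the pooled comparison gives the total causal effect.
So P(outcome | do(Campaign U)) is just the pooled rate for Campaign U: 250/900 = 0.278.

0.28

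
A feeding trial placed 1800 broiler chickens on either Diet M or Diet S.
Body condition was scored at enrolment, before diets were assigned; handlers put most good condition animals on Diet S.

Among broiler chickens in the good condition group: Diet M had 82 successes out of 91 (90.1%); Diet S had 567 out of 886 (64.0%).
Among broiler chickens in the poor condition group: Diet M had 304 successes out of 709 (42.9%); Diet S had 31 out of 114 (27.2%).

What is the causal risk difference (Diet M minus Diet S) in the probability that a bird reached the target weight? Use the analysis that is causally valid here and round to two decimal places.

Here starting body condition is a common cause — it drives both which diet a case falls under and the outcome. The crude comparison mixes populations; the stratum-specific rates are the causally relevant ones.
Adjusting over the population distribution of starting body condition: 0.543·(0.901−0.640) + 0.457·(0.429−0.272) = +0.213.

+0.21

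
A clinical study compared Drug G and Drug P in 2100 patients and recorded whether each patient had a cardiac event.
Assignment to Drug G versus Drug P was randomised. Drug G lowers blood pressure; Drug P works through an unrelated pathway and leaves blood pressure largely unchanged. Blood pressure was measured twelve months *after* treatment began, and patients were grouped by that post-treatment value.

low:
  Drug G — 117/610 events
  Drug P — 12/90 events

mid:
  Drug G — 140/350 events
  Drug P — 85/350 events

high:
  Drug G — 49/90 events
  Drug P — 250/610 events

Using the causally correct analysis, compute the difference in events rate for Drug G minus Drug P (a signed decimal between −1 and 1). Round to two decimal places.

Within every blood pressure level Drug P has the lower rate, yet pooled Drug G does — Simpson's reversal.
Blood pressure here is a post-treatment variable shaped by the drug; conditioning on it would introduce bias rather than remove it. The overall comparison is the causal one.
The causal difference is the pooled difference: 0.291 − 0.330 = -0.039.

-0.04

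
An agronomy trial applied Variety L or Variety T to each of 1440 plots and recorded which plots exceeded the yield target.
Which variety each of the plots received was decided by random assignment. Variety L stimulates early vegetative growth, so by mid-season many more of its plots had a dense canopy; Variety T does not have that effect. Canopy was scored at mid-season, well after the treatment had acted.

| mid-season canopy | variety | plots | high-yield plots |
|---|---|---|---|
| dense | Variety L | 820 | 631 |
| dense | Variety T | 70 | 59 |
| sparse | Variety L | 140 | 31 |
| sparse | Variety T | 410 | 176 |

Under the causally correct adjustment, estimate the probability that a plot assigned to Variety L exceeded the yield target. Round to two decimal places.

Mid-season canopy is recorded after the variety and is itself shifted by it — it sits on the causal path from variety to outcome. Conditioning on a mediator would strip out part of the effect we want; the pooled comparison gives the total causal effect.
So P(outcome | do(Variety L)) is just the pooled rate for Variety L: 662/960 = 0.690.

0.69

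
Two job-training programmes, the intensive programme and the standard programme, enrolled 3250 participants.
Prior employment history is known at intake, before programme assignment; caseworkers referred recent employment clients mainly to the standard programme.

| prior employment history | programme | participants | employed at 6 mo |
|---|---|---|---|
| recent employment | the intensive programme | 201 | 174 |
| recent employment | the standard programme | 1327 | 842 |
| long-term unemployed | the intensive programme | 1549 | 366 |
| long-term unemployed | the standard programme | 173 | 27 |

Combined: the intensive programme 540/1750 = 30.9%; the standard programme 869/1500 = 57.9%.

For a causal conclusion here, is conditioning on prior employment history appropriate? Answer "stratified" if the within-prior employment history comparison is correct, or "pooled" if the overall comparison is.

stratified

Prior employment history differs across programmes for reasons unrelated to any effect of the programme itself, and it separately predicts the outcome — a classic confounder. We must compare within prior employment history levels.
Within each level — recent employment: 86.6% vs 63.5%; long-term unemployed: 23.6% vs 15.6% — the intensive programme is higher every time.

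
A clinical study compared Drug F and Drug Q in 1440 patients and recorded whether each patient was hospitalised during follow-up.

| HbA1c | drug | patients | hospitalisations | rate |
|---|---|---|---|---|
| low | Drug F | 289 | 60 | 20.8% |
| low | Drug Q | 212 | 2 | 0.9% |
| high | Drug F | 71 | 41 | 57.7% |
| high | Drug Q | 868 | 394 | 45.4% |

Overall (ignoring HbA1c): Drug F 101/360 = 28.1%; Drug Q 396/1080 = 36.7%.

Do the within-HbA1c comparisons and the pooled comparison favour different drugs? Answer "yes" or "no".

Within each HbA1c level (low 20.8% vs 0.9%; high 57.7% vs 45.4%), Drug Q has the lower rate every time. Pooled: 28.1% vs 36.7% — Drug F has the lower rate overall. The two comparisons disagree.

yes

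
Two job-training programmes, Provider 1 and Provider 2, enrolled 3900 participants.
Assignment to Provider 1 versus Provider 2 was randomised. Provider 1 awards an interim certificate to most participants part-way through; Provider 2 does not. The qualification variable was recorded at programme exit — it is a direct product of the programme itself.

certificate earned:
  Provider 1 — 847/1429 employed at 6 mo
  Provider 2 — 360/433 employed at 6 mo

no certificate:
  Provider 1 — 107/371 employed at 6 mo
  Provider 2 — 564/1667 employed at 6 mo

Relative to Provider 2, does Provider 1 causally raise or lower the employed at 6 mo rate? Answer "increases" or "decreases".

increases

The distribution of qualification attained during the programme is itself part of what the programme does — it is an intermediate outcome. Holding it fixed would remove that part of the effect; the total effect is the pooled difference.
Pooled: Provider 1 53.0% vs Provider 2 44.0%; Provider 1 is higher overall.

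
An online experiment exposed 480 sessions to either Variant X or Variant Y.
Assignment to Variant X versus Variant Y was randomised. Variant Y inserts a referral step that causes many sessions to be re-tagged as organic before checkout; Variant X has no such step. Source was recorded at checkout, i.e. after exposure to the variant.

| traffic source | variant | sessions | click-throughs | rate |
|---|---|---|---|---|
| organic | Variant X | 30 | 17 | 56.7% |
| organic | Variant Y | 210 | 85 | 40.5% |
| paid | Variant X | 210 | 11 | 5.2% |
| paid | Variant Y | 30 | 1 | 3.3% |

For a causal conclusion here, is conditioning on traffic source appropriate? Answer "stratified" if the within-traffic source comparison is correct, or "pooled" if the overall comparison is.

pooled

Traffic source is recorded after the variant and is itself shifted by it — it sits on the causal path from variant to outcome. Conditioning on a mediator would strip out part of the effect we want; the pooled comparison gives the total causal effect.
Pooled: Variant X 11.7% vs Variant Y 35.8%; Variant Y is higher overall.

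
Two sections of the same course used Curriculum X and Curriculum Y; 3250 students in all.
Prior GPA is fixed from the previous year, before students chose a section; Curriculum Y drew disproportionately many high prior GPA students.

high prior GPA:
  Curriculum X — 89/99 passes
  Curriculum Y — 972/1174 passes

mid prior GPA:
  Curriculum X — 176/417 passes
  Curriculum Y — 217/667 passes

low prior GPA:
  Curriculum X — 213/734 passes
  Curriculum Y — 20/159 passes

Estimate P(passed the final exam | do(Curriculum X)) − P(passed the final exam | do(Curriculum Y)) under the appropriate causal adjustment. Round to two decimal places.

The prior GPA band-specific comparison favours Curriculum X throughout, but the pooled figures favour Curriculum Y. The question is whether to condition on prior GPA band.
Here prior GPA band is a common cause — it drives both which teaching method a case falls under and the outcome. The crude comparison mixes populations; the stratum-specific rates are the causally relevant ones.
Adjusting over the population distribution of prior GPA band: 0.392·(0.899−0.828) + 0.334·(0.422−0.325) + 0.275·(0.290−0.126) = +0.105.

+0.11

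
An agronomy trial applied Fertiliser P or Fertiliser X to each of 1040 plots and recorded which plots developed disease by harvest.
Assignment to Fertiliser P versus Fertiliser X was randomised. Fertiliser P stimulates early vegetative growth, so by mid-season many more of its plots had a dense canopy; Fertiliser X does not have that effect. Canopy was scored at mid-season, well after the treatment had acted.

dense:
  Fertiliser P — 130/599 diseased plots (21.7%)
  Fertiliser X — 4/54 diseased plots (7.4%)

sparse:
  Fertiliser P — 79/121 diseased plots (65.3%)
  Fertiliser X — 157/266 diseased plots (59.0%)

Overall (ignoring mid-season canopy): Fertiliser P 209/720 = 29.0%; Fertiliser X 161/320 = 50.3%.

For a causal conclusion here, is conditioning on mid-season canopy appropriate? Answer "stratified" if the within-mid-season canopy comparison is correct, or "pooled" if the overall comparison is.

Mid-season canopy is recorded after the fertiliser and is itself shifted by it — it sits on the causal path from fertiliser to outcome. Conditioning on a mediator would strip out part of the effect we want; the pooled comparison gives the total causal effect.
Pooled: Fertiliser P 29.0% vs Fertiliser X 50.3%; Fertiliser P is lower overall.

pooled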